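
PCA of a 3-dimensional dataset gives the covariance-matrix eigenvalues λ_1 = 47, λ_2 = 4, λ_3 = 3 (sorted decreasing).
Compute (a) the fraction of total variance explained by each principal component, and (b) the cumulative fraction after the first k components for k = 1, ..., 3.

Step 1 — total variance = trace(Sigma) = Σ λ_i = 47 + 4 + 3 = 54.

Step 2 — fraction explained by component i = λ_i / Σ λ:
  PC1: 47/54 = 0.8704
  PC2: 4/54 = 0.0741
  PC3: 3/54 = 0.0556

Step 3 — cumulative fraction after k components = (λ_1 + ... + λ_k) / Σ λ:
  k = 1: 47/54 = 0.8704
  k = 2: (47 + 4)/54 = 51/54 = 0.9444
  k = 3: (47 + 4 + 3)/54 = 54/54 = 1

Summary (fraction, with percent):

explained: PC1 0.8704 (87.04%), PC2 0.0741 (7.41%), PC3 0.0556 (5.56%);  cumulative: 0.8704, 0.9444, 1


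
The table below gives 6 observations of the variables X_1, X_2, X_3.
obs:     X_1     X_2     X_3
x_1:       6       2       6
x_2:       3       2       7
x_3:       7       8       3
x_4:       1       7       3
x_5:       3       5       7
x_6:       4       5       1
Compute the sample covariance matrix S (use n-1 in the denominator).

Step 1 — column means:
  mean(X_1) = (6 + 3 + 7 + 1 + 3 + 4) / 6 = 24/6 = 4
  mean(X_2) = (2 + 2 + 8 + 7 + 5 + 5) / 6 = 29/6 = 4.8333
  mean(X_3) = (6 + 7 + 3 + 3 + 7 + 1) / 6 = 27/6 = 4.5

Step 2 — sample covariance S[i,j] = (1/(n-1)) · Σ_k (x_{k,i} - mean_i) · (x_{k,j} - mean_j), with n-1 = 5.
  S[X_1,X_1] = ((2)·(2) + (-1)·(-1) + (3)·(3) + (-3)·(-3) + (-1)·(-1) + (0)·(0)) / 5 = 24/5 = 4.8
  S[X_1,X_2] = ((2)·(-2.8333) + (-1)·(-2.8333) + (3)·(3.1667) + (-3)·(2.1667) + (-1)·(0.1667) + (0)·(0.1667)) / 5 = 0/5 = 0
  S[X_1,X_3] = ((2)·(1.5) + (-1)·(2.5) + (3)·(-1.5) + (-3)·(-1.5) + (-1)·(2.5) + (0)·(-3.5)) / 5 = -2/5 = -0.4
  S[X_2,X_2] = ((-2.8333)·(-2.8333) + (-2.8333)·(-2.8333) + (3.1667)·(3.1667) + (2.1667)·(2.1667) + (0.1667)·(0.1667) + (0.1667)·(0.1667)) / 5 = 30.8333/5 = 6.1667
  S[X_2,X_3] = ((-2.8333)·(1.5) + (-2.8333)·(2.5) + (3.1667)·(-1.5) + (2.1667)·(-1.5) + (0.1667)·(2.5) + (0.1667)·(-3.5)) / 5 = -19.5/5 = -3.9
  S[X_3,X_3] = ((1.5)·(1.5) + (2.5)·(2.5) + (-1.5)·(-1.5) + (-1.5)·(-1.5) + (2.5)·(2.5) + (-3.5)·(-3.5)) / 5 = 31.5/5 = 6.3

S is symmetric (S[j,i] = S[i,j]). Assembling:

S = [[4.8, 0, -0.4],
 [0, 6.1667, -3.9],
 [-0.4, -3.9, 6.3]]


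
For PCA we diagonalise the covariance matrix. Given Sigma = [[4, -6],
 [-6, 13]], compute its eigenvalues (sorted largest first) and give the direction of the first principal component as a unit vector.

Step 1 — characteristic polynomial of 2×2 Sigma:
  det(Sigma - λI) = λ² - trace · λ + det = 0.
  trace = 4 + 13 = 17, det = 4·13 - (-6)² = 16.
Step 2 — discriminant:
  Δ = trace² - 4·det = 289 - 64 = 225.
Step 3 — eigenvalues:
  λ = (trace ± √Δ)/2 = (17 ± 15)/2,
  λ_1 = 16,  λ_2 = 1.

Step 4 — unit eigenvector for λ_1: solve (Sigma - λ_1 I)v = 0. First row:
  (4 - 16)·v_x + (-6)·v_y = 0, i.e. (-12)·v_x + (-6)·v_y = 0,
  so v ∝ (b, λ_1 - a) = (-6, 12); multiply by -1 so the first entry is positive: u = (6, -12).
  ||u|| = √((6)² + (-12)²) = √(180) ≈ 13.4164,
  v_1 = u/||u|| ≈ (0.4472, -0.8944) (||v_1|| = 1).

λ_1 = 16,  λ_2 = 1;  v_1 ≈ (0.4472, -0.8944)


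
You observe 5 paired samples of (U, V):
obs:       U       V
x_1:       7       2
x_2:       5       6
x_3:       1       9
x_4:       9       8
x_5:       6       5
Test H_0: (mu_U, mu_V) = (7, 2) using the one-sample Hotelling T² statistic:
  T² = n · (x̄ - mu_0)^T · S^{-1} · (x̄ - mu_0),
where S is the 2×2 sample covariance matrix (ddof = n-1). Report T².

Step 1 — sample mean vector:
  mean(U) = (7 + 5 + 1 + 9 + 6) / 5 = 28/5 = 5.6
  mean(V) = (2 + 6 + 9 + 8 + 5) / 5 = 30/5 = 6
  x̄ = (5.6, 6),  deviation x̄ - mu_0 = (5.6, 6) - (7, 2) = (-1.4, 4).

Step 2 — sample covariance matrix, S[i,j] = (1/(n-1)) · Σ_k (x_{k,i} - mean_i) · (x_{k,j} - mean_j), divisor n-1 = 4:
  S[U,U] = ((1.4)·(1.4) + (-0.6)·(-0.6) + (-4.6)·(-4.6) + (3.4)·(3.4) + (0.4)·(0.4)) / 4 = 35.2/4 = 8.8
  S[U,V] = ((1.4)·(-4) + (-0.6)·(0) + (-4.6)·(3) + (3.4)·(2) + (0.4)·(-1)) / 4 = -13/4 = -3.25
  S[V,V] = ((-4)·(-4) + (0)·(0) + (3)·(3) + (2)·(2) + (-1)·(-1)) / 4 = 30/4 = 7.5
  S = [[8.8, -3.25],
 [-3.25, 7.5]].

Step 3 — invert S. det(S) = 8.8·7.5 - (-3.25)² = 55.4375.
  S^{-1} = (1/det) · [[d, -b], [-b, a]] = [[0.1353, 0.0586],
 [0.0586, 0.1587]].

Step 4 — quadratic form (x̄ - mu_0)^T · S^{-1} · (x̄ - mu_0):
  S^{-1} · (x̄ - mu_0) = (0.0451, 0.5529),
  (x̄ - mu_0)^T · [...] = (-1.4)·(0.0451) + (4)·(0.5529) = 2.1484.

Step 5 — scale by n: T² = 5 · 2.1484 = 10.7418.

T² ≈ 10.7418


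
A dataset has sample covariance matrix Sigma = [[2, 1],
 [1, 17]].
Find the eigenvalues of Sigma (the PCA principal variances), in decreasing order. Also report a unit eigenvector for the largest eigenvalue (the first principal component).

Step 1 — characteristic polynomial of 2×2 Sigma:
  det(Sigma - λI) = λ² - trace · λ + det = 0.
  trace = 2 + 17 = 19, det = 2·17 - (1)² = 33.
Step 2 — discriminant:
  Δ = trace² - 4·det = 361 - 132 = 229.
Step 3 — eigenvalues:
  λ = (trace ± √Δ)/2 = (19 ± 15.1327)/2,
  λ_1 = 17.0664,  λ_2 = 1.9336.

Step 4 — unit eigenvector for λ_1: solve (Sigma - λ_1 I)v = 0. First row:
  (2 - 17.0664)·v_x + (1)·v_y = 0, i.e. (-15.0664)·v_x + (1)·v_y = 0,
  so v ∝ (b, λ_1 - a) = (1, 15.0664) = u.
  ||u|| = √((1)² + (15.0664)²) = √(227.9956) ≈ 15.0995,
  v_1 = u/||u|| ≈ (0.0662, 0.9978) (||v_1|| = 1).

λ_1 = 17.0664,  λ_2 = 1.9336;  v_1 ≈ (0.0662, 0.9978)


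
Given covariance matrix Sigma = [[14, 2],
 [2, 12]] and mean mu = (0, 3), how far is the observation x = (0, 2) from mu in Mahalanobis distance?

Step 1 — centre the observation: (x - mu) = (0, -1).

Step 2 — invert Sigma. det(Sigma) = 14·12 - (2)² = 164.
  Sigma^{-1} = (1/det) · [[d, -b], [-b, a]] = [[0.0732, -0.0122],
 [-0.0122, 0.0854]].

Step 3 — form the quadratic (x - mu)^T · Sigma^{-1} · (x - mu):
  Sigma^{-1} · (x - mu) = (0.0122, -0.0854).
  (x - mu)^T · [Sigma^{-1} · (x - mu)] = (0)·(0.0122) + (-1)·(-0.0854) = 0.0854.

Step 4 — take square root: d = √(0.0854) ≈ 0.2922.

d(x, mu) = √(0.0854) ≈ 0.2922


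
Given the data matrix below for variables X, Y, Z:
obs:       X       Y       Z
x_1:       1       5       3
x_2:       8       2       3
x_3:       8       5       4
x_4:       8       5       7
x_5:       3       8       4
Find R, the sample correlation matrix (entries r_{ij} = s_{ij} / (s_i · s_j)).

Step 1 — column means:
  mean(X) = (1 + 8 + 8 + 8 + 3) / 5 = 28/5 = 5.6
  mean(Y) = (5 + 2 + 5 + 5 + 8) / 5 = 25/5 = 5
  mean(Z) = (3 + 3 + 4 + 7 + 4) / 5 = 21/5 = 4.2

Step 2 — sample variances and covariances s[i,j] = (1/(n-1)) · Σ_k (x_{k,i} - mean_i) · (x_{k,j} - mean_j), with n-1 = 4:
  s[X,X] = ((-4.6)·(-4.6) + (2.4)·(2.4) + (2.4)·(2.4) + (2.4)·(2.4) + (-2.6)·(-2.6)) / 4 = 45.2/4 = 11.3
  s[X,Y] = ((-4.6)·(0) + (2.4)·(-3) + (2.4)·(0) + (2.4)·(0) + (-2.6)·(3)) / 4 = -15/4 = -3.75
  s[X,Z] = ((-4.6)·(-1.2) + (2.4)·(-1.2) + (2.4)·(-0.2) + (2.4)·(2.8) + (-2.6)·(-0.2)) / 4 = 9.4/4 = 2.35
  s[Y,Y] = ((0)·(0) + (-3)·(-3) + (0)·(0) + (0)·(0) + (3)·(3)) / 4 = 18/4 = 4.5
  s[Y,Z] = ((0)·(-1.2) + (-3)·(-1.2) + (0)·(-0.2) + (0)·(2.8) + (3)·(-0.2)) / 4 = 3/4 = 0.75
  s[Z,Z] = ((-1.2)·(-1.2) + (-1.2)·(-1.2) + (-0.2)·(-0.2) + (2.8)·(2.8) + (-0.2)·(-0.2)) / 4 = 10.8/4 = 2.7
  Sample standard deviations s_i = √(s[i,i]):
  s(X) = √(11.3) = 3.3615
  s(Y) = √(4.5) = 2.1213
  s(Z) = √(2.7) = 1.6432

Step 3 — r_{ij} = s_{ij} / (s_i · s_j):
  r[X,X] = 1 (diagonal).
  r[X,Y] = -3.75 / (3.3615 · 2.1213) = -3.75 / 7.1309 = -0.5259
  r[X,Z] = 2.35 / (3.3615 · 1.6432) = 2.35 / 5.5236 = 0.4254
  r[Y,Y] = 1 (diagonal).
  r[Y,Z] = 0.75 / (2.1213 · 1.6432) = 0.75 / 3.4857 = 0.2152
  r[Z,Z] = 1 (diagonal).

R is symmetric with unit diagonal. Assembling:

R = [[1, -0.5259, 0.4254],
 [-0.5259, 1, 0.2152],
 [0.4254, 0.2152, 1]]


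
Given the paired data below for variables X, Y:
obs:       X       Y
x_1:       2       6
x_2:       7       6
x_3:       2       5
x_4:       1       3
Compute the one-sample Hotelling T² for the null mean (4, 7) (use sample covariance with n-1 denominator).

Step 1 — sample mean vector:
  mean(X) = (2 + 7 + 2 + 1) / 4 = 12/4 = 3
  mean(Y) = (6 + 6 + 5 + 3) / 4 = 20/4 = 5
  x̄ = (3, 5),  deviation x̄ - mu_0 = (3, 5) - (4, 7) = (-1, -2).

Step 2 — sample covariance matrix, S[i,j] = (1/(n-1)) · Σ_k (x_{k,i} - mean_i) · (x_{k,j} - mean_j), divisor n-1 = 3:
  S[X,X] = ((-1)·(-1) + (4)·(4) + (-1)·(-1) + (-2)·(-2)) / 3 = 22/3 = 7.3333
  S[X,Y] = ((-1)·(1) + (4)·(1) + (-1)·(0) + (-2)·(-2)) / 3 = 7/3 = 2.3333
  S[Y,Y] = ((1)·(1) + (1)·(1) + (0)·(0) + (-2)·(-2)) / 3 = 6/3 = 2
  S = [[7.3333, 2.3333],
 [2.3333, 2]].

Step 3 — invert S. det(S) = 7.3333·2 - (2.3333)² = 9.2222.
  S^{-1} = (1/det) · [[d, -b], [-b, a]] = [[0.2169, -0.253],
 [-0.253, 0.7952]].

Step 4 — quadratic form (x̄ - mu_0)^T · S^{-1} · (x̄ - mu_0):
  S^{-1} · (x̄ - mu_0) = (0.2892, -1.3373),
  (x̄ - mu_0)^T · [...] = (-1)·(0.2892) + (-2)·(-1.3373) = 2.3855.

Step 5 — scale by n: T² = 4 · 2.3855 = 9.5422.

T² ≈ 9.5422


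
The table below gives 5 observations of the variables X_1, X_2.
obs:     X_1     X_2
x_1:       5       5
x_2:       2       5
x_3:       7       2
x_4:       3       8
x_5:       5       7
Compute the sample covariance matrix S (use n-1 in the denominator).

Step 1 — column means:
  mean(X_1) = (5 + 2 + 7 + 3 + 5) / 5 = 22/5 = 4.4
  mean(X_2) = (5 + 5 + 2 + 8 + 7) / 5 = 27/5 = 5.4

Step 2 — sample covariance S[i,j] = (1/(n-1)) · Σ_k (x_{k,i} - mean_i) · (x_{k,j} - mean_j), with n-1 = 4.
  S[X_1,X_1] = ((0.6)·(0.6) + (-2.4)·(-2.4) + (2.6)·(2.6) + (-1.4)·(-1.4) + (0.6)·(0.6)) / 4 = 15.2/4 = 3.8
  S[X_1,X_2] = ((0.6)·(-0.4) + (-2.4)·(-0.4) + (2.6)·(-3.4) + (-1.4)·(2.6) + (0.6)·(1.6)) / 4 = -10.8/4 = -2.7
  S[X_2,X_2] = ((-0.4)·(-0.4) + (-0.4)·(-0.4) + (-3.4)·(-3.4) + (2.6)·(2.6) + (1.6)·(1.6)) / 4 = 21.2/4 = 5.3

S is symmetric (S[j,i] = S[i,j]). Assembling:

S = [[3.8, -2.7],
 [-2.7, 5.3]]


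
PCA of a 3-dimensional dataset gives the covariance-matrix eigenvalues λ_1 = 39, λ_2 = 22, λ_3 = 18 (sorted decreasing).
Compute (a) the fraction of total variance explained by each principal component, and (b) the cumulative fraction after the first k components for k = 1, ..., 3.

Step 1 — total variance = trace(Sigma) = Σ λ_i = 39 + 22 + 18 = 79.

Step 2 — fraction explained by component i = λ_i / Σ λ:
  PC1: 39/79 = 0.4937
  PC2: 22/79 = 0.2785
  PC3: 18/79 = 0.2278

Step 3 — cumulative fraction after k components = (λ_1 + ... + λ_k) / Σ λ:
  k = 1: 39/79 = 0.4937
  k = 2: (39 + 22)/79 = 61/79 = 0.7722
  k = 3: (39 + 22 + 18)/79 = 79/79 = 1

Summary (fraction, with percent):

explained: PC1 0.4937 (49.37%), PC2 0.2785 (27.85%), PC3 0.2278 (22.78%);  cumulative: 0.4937, 0.7722, 1


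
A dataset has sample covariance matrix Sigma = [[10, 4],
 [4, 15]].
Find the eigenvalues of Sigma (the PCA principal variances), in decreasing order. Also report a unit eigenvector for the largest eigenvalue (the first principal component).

Step 1 — characteristic polynomial of 2×2 Sigma:
  det(Sigma - λI) = λ² - trace · λ + det = 0.
  trace = 10 + 15 = 25, det = 10·15 - (4)² = 134.
Step 2 — discriminant:
  Δ = trace² - 4·det = 625 - 536 = 89.
Step 3 — eigenvalues:
  λ = (trace ± √Δ)/2 = (25 ± 9.434)/2,
  λ_1 = 17.217,  λ_2 = 7.783.

Step 4 — unit eigenvector for λ_1: solve (Sigma - λ_1 I)v = 0. First row:
  (10 - 17.217)·v_x + (4)·v_y = 0, i.e. (-7.217)·v_x + (4)·v_y = 0,
  so v ∝ (b, λ_1 - a) = (4, 7.217) = u.
  ||u|| = √((4)² + (7.217)²) = √(68.085) ≈ 8.2514,
  v_1 = u/||u|| ≈ (0.4848, 0.8746) (||v_1|| = 1).

λ_1 = 17.217,  λ_2 = 7.783;  v_1 ≈ (0.4848, 0.8746)


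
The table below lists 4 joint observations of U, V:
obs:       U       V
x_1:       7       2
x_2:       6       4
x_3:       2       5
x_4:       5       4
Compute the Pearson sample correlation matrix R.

Step 1 — column means:
  mean(U) = (7 + 6 + 2 + 5) / 4 = 20/4 = 5
  mean(V) = (2 + 4 + 5 + 4) / 4 = 15/4 = 3.75

Step 2 — sample variances and covariances s[i,j] = (1/(n-1)) · Σ_k (x_{k,i} - mean_i) · (x_{k,j} - mean_j), with n-1 = 3:
  s[U,U] = ((2)·(2) + (1)·(1) + (-3)·(-3) + (0)·(0)) / 3 = 14/3 = 4.6667
  s[U,V] = ((2)·(-1.75) + (1)·(0.25) + (-3)·(1.25) + (0)·(0.25)) / 3 = -7/3 = -2.3333
  s[V,V] = ((-1.75)·(-1.75) + (0.25)·(0.25) + (1.25)·(1.25) + (0.25)·(0.25)) / 3 = 4.75/3 = 1.5833
  Sample standard deviations s_i = √(s[i,i]):
  s(U) = √(4.6667) = 2.1602
  s(V) = √(1.5833) = 1.2583

Step 3 — r_{ij} = s_{ij} / (s_i · s_j):
  r[U,U] = 1 (diagonal).
  r[U,V] = -2.3333 / (2.1602 · 1.2583) = -2.3333 / 2.7183 = -0.8584
  r[V,V] = 1 (diagonal).

R is symmetric with unit diagonal. Assembling:

R = [[1, -0.8584],
 [-0.8584, 1]]


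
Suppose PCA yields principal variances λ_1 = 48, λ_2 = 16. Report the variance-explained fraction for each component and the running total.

Step 1 — total variance = trace(Sigma) = Σ λ_i = 48 + 16 = 64.

Step 2 — fraction explained by component i = λ_i / Σ λ:
  PC1: 48/64 = 0.75
  PC2: 16/64 = 0.25

Step 3 — cumulative fraction after k components = (λ_1 + ... + λ_k) / Σ λ:
  k = 1: 48/64 = 0.75
  k = 2: (48 + 16)/64 = 64/64 = 1

Summary (fraction, with percent):

explained: PC1 0.75 (75%), PC2 0.25 (25%);  cumulative: 0.75, 1


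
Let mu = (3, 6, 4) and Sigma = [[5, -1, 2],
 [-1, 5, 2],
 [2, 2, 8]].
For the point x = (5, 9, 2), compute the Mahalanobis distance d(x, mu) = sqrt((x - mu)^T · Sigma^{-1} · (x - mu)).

Step 1 — centre the observation: (x - mu) = (2, 3, -2).

Step 2 — invert Sigma (cofactor / det for 3×3, or solve directly):
  Sigma^{-1} = [[0.25, 0.0833, -0.0833],
 [0.0833, 0.25, -0.0833],
 [-0.0833, -0.0833, 0.1667]].

Step 3 — form the quadratic (x - mu)^T · Sigma^{-1} · (x - mu):
  Sigma^{-1} · (x - mu) = (0.9167, 1.0833, -0.75).
  (x - mu)^T · [Sigma^{-1} · (x - mu)] = (2)·(0.9167) + (3)·(1.0833) + (-2)·(-0.75) = 6.5833.

Step 4 — take square root: d = √(6.5833) ≈ 2.5658.

d(x, mu) = √(6.5833) ≈ 2.5658


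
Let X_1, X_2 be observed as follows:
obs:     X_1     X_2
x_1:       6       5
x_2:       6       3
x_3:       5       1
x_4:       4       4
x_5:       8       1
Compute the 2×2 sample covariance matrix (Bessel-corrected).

Step 1 — column means:
  mean(X_1) = (6 + 6 + 5 + 4 + 8) / 5 = 29/5 = 5.8
  mean(X_2) = (5 + 3 + 1 + 4 + 1) / 5 = 14/5 = 2.8

Step 2 — sample covariance S[i,j] = (1/(n-1)) · Σ_k (x_{k,i} - mean_i) · (x_{k,j} - mean_j), with n-1 = 4.
  S[X_1,X_1] = ((0.2)·(0.2) + (0.2)·(0.2) + (-0.8)·(-0.8) + (-1.8)·(-1.8) + (2.2)·(2.2)) / 4 = 8.8/4 = 2.2
  S[X_1,X_2] = ((0.2)·(2.2) + (0.2)·(0.2) + (-0.8)·(-1.8) + (-1.8)·(1.2) + (2.2)·(-1.8)) / 4 = -4.2/4 = -1.05
  S[X_2,X_2] = ((2.2)·(2.2) + (0.2)·(0.2) + (-1.8)·(-1.8) + (1.2)·(1.2) + (-1.8)·(-1.8)) / 4 = 12.8/4 = 3.2

S is symmetric (S[j,i] = S[i,j]). Assembling:

S = [[2.2, -1.05],
 [-1.05, 3.2]]


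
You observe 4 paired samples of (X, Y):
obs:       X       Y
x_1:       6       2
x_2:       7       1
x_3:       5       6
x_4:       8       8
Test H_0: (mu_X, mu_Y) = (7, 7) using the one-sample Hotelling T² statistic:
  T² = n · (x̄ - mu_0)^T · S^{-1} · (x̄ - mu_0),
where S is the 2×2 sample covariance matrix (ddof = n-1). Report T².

Step 1 — sample mean vector:
  mean(X) = (6 + 7 + 5 + 8) / 4 = 26/4 = 6.5
  mean(Y) = (2 + 1 + 6 + 8) / 4 = 17/4 = 4.25
  x̄ = (6.5, 4.25),  deviation x̄ - mu_0 = (6.5, 4.25) - (7, 7) = (-0.5, -2.75).

Step 2 — sample covariance matrix, S[i,j] = (1/(n-1)) · Σ_k (x_{k,i} - mean_i) · (x_{k,j} - mean_j), divisor n-1 = 3:
  S[X,X] = ((-0.5)·(-0.5) + (0.5)·(0.5) + (-1.5)·(-1.5) + (1.5)·(1.5)) / 3 = 5/3 = 1.6667
  S[X,Y] = ((-0.5)·(-2.25) + (0.5)·(-3.25) + (-1.5)·(1.75) + (1.5)·(3.75)) / 3 = 2.5/3 = 0.8333
  S[Y,Y] = ((-2.25)·(-2.25) + (-3.25)·(-3.25) + (1.75)·(1.75) + (3.75)·(3.75)) / 3 = 32.75/3 = 10.9167
  S = [[1.6667, 0.8333],
 [0.8333, 10.9167]].

Step 3 — invert S. det(S) = 1.6667·10.9167 - (0.8333)² = 17.5.
  S^{-1} = (1/det) · [[d, -b], [-b, a]] = [[0.6238, -0.0476],
 [-0.0476, 0.0952]].

Step 4 — quadratic form (x̄ - mu_0)^T · S^{-1} · (x̄ - mu_0):
  S^{-1} · (x̄ - mu_0) = (-0.181, -0.2381),
  (x̄ - mu_0)^T · [...] = (-0.5)·(-0.181) + (-2.75)·(-0.2381) = 0.7452.

Step 5 — scale by n: T² = 4 · 0.7452 = 2.981.

T² ≈ 2.981


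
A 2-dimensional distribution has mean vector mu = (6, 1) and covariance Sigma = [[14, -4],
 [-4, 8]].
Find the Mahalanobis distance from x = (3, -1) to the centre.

Step 1 — centre the observation: (x - mu) = (-3, -2).

Step 2 — invert Sigma. det(Sigma) = 14·8 - (-4)² = 96.
  Sigma^{-1} = (1/det) · [[d, -b], [-b, a]] = [[0.0833, 0.0417],
 [0.0417, 0.1458]].

Step 3 — form the quadratic (x - mu)^T · Sigma^{-1} · (x - mu):
  Sigma^{-1} · (x - mu) = (-0.3333, -0.4167).
  (x - mu)^T · [Sigma^{-1} · (x - mu)] = (-3)·(-0.3333) + (-2)·(-0.4167) = 1.8333.

Step 4 — take square root: d = √(1.8333) ≈ 1.354.

d(x, mu) = √(1.8333) ≈ 1.354


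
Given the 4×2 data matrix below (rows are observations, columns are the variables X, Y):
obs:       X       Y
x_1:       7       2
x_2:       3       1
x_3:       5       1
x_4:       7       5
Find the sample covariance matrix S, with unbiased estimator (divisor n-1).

Step 1 — column means:
  mean(X) = (7 + 3 + 5 + 7) / 4 = 22/4 = 5.5
  mean(Y) = (2 + 1 + 1 + 5) / 4 = 9/4 = 2.25

Step 2 — sample covariance S[i,j] = (1/(n-1)) · Σ_k (x_{k,i} - mean_i) · (x_{k,j} - mean_j), with n-1 = 3.
  S[X,X] = ((1.5)·(1.5) + (-2.5)·(-2.5) + (-0.5)·(-0.5) + (1.5)·(1.5)) / 3 = 11/3 = 3.6667
  S[X,Y] = ((1.5)·(-0.25) + (-2.5)·(-1.25) + (-0.5)·(-1.25) + (1.5)·(2.75)) / 3 = 7.5/3 = 2.5
  S[Y,Y] = ((-0.25)·(-0.25) + (-1.25)·(-1.25) + (-1.25)·(-1.25) + (2.75)·(2.75)) / 3 = 10.75/3 = 3.5833

S is symmetric (S[j,i] = S[i,j]). Assembling:

S = [[3.6667, 2.5],
 [2.5, 3.5833]]


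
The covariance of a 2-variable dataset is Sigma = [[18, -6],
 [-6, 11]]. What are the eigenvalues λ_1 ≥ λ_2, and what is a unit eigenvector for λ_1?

Step 1 — characteristic polynomial of 2×2 Sigma:
  det(Sigma - λI) = λ² - trace · λ + det = 0.
  trace = 18 + 11 = 29, det = 18·11 - (-6)² = 162.
Step 2 — discriminant:
  Δ = trace² - 4·det = 841 - 648 = 193.
Step 3 — eigenvalues:
  λ = (trace ± √Δ)/2 = (29 ± 13.8924)/2,
  λ_1 = 21.4462,  λ_2 = 7.5538.

Step 4 — unit eigenvector for λ_1: solve (Sigma - λ_1 I)v = 0. First row:
  (18 - 21.4462)·v_x + (-6)·v_y = 0, i.e. (-3.4462)·v_x + (-6)·v_y = 0,
  so v ∝ (b, λ_1 - a) = (-6, 3.4462); multiply by -1 so the first entry is positive: u = (6, -3.4462).
  ||u|| = √((6)² + (-3.4462)²) = √(47.8764) ≈ 6.9193,
  v_1 = u/||u|| ≈ (0.8671, -0.4981) (||v_1|| = 1).

λ_1 = 21.4462,  λ_2 = 7.5538;  v_1 ≈ (0.8671, -0.4981)


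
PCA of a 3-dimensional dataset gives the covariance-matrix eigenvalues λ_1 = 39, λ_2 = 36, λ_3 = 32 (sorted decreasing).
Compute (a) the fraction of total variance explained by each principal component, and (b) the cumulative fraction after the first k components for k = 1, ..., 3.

Step 1 — total variance = trace(Sigma) = Σ λ_i = 39 + 36 + 32 = 107.

Step 2 — fraction explained by component i = λ_i / Σ λ:
  PC1: 39/107 = 0.3645
  PC2: 36/107 = 0.3364
  PC3: 32/107 = 0.2991

Step 3 — cumulative fraction after k components = (λ_1 + ... + λ_k) / Σ λ:
  k = 1: 39/107 = 0.3645
  k = 2: (39 + 36)/107 = 75/107 = 0.7009
  k = 3: (39 + 36 + 32)/107 = 107/107 = 1

Summary (fraction, with percent):

explained: PC1 0.3645 (36.45%), PC2 0.3364 (33.64%), PC3 0.2991 (29.91%);  cumulative: 0.3645, 0.7009, 1


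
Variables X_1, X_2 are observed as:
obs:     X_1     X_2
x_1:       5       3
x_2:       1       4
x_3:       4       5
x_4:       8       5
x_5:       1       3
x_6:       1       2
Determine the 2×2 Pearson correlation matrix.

Step 1 — column means:
  mean(X_1) = (5 + 1 + 4 + 8 + 1 + 1) / 6 = 20/6 = 3.3333
  mean(X_2) = (3 + 4 + 5 + 5 + 3 + 2) / 6 = 22/6 = 3.6667

Step 2 — sample variances and covariances s[i,j] = (1/(n-1)) · Σ_k (x_{k,i} - mean_i) · (x_{k,j} - mean_j), with n-1 = 5:
  s[X_1,X_1] = ((1.6667)·(1.6667) + (-2.3333)·(-2.3333) + (0.6667)·(0.6667) + (4.6667)·(4.6667) + (-2.3333)·(-2.3333) + (-2.3333)·(-2.3333)) / 5 = 41.3333/5 = 8.2667
  s[X_1,X_2] = ((1.6667)·(-0.6667) + (-2.3333)·(0.3333) + (0.6667)·(1.3333) + (4.6667)·(1.3333) + (-2.3333)·(-0.6667) + (-2.3333)·(-1.6667)) / 5 = 10.6667/5 = 2.1333
  s[X_2,X_2] = ((-0.6667)·(-0.6667) + (0.3333)·(0.3333) + (1.3333)·(1.3333) + (1.3333)·(1.3333) + (-0.6667)·(-0.6667) + (-1.6667)·(-1.6667)) / 5 = 7.3333/5 = 1.4667
  Sample standard deviations s_i = √(s[i,i]):
  s(X_1) = √(8.2667) = 2.8752
  s(X_2) = √(1.4667) = 1.2111

Step 3 — r_{ij} = s_{ij} / (s_i · s_j):
  r[X_1,X_1] = 1 (diagonal).
  r[X_1,X_2] = 2.1333 / (2.8752 · 1.2111) = 2.1333 / 3.482 = 0.6127
  r[X_2,X_2] = 1 (diagonal).

R is symmetric with unit diagonal. Assembling:

R = [[1, 0.6127],
 [0.6127, 1]]


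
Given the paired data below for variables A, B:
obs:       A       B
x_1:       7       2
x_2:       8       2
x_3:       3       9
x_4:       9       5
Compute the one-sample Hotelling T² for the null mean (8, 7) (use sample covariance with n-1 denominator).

Step 1 — sample mean vector:
  mean(A) = (7 + 8 + 3 + 9) / 4 = 27/4 = 6.75
  mean(B) = (2 + 2 + 9 + 5) / 4 = 18/4 = 4.5
  x̄ = (6.75, 4.5),  deviation x̄ - mu_0 = (6.75, 4.5) - (8, 7) = (-1.25, -2.5).

Step 2 — sample covariance matrix, S[i,j] = (1/(n-1)) · Σ_k (x_{k,i} - mean_i) · (x_{k,j} - mean_j), divisor n-1 = 3:
  S[A,A] = ((0.25)·(0.25) + (1.25)·(1.25) + (-3.75)·(-3.75) + (2.25)·(2.25)) / 3 = 20.75/3 = 6.9167
  S[A,B] = ((0.25)·(-2.5) + (1.25)·(-2.5) + (-3.75)·(4.5) + (2.25)·(0.5)) / 3 = -19.5/3 = -6.5
  S[B,B] = ((-2.5)·(-2.5) + (-2.5)·(-2.5) + (4.5)·(4.5) + (0.5)·(0.5)) / 3 = 33/3 = 11
  S = [[6.9167, -6.5],
 [-6.5, 11]].

Step 3 — invert S. det(S) = 6.9167·11 - (-6.5)² = 33.8333.
  S^{-1} = (1/det) · [[d, -b], [-b, a]] = [[0.3251, 0.1921],
 [0.1921, 0.2044]].

Step 4 — quadratic form (x̄ - mu_0)^T · S^{-1} · (x̄ - mu_0):
  S^{-1} · (x̄ - mu_0) = (-0.8867, -0.7512),
  (x̄ - mu_0)^T · [...] = (-1.25)·(-0.8867) + (-2.5)·(-0.7512) = 2.9865.

Step 5 — scale by n: T² = 4 · 2.9865 = 11.9458.

T² ≈ 11.9458


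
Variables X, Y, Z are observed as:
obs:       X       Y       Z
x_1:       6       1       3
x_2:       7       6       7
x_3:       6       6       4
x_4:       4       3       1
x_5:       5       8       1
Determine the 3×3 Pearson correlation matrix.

Step 1 — column means:
  mean(X) = (6 + 7 + 6 + 4 + 5) / 5 = 28/5 = 5.6
  mean(Y) = (1 + 6 + 6 + 3 + 8) / 5 = 24/5 = 4.8
  mean(Z) = (3 + 7 + 4 + 1 + 1) / 5 = 16/5 = 3.2

Step 2 — sample variances and covariances s[i,j] = (1/(n-1)) · Σ_k (x_{k,i} - mean_i) · (x_{k,j} - mean_j), with n-1 = 4:
  s[X,X] = ((0.4)·(0.4) + (1.4)·(1.4) + (0.4)·(0.4) + (-1.6)·(-1.6) + (-0.6)·(-0.6)) / 4 = 5.2/4 = 1.3
  s[X,Y] = ((0.4)·(-3.8) + (1.4)·(1.2) + (0.4)·(1.2) + (-1.6)·(-1.8) + (-0.6)·(3.2)) / 4 = 1.6/4 = 0.4
  s[X,Z] = ((0.4)·(-0.2) + (1.4)·(3.8) + (0.4)·(0.8) + (-1.6)·(-2.2) + (-0.6)·(-2.2)) / 4 = 10.4/4 = 2.6
  s[Y,Y] = ((-3.8)·(-3.8) + (1.2)·(1.2) + (1.2)·(1.2) + (-1.8)·(-1.8) + (3.2)·(3.2)) / 4 = 30.8/4 = 7.7
  s[Y,Z] = ((-3.8)·(-0.2) + (1.2)·(3.8) + (1.2)·(0.8) + (-1.8)·(-2.2) + (3.2)·(-2.2)) / 4 = 3.2/4 = 0.8
  s[Z,Z] = ((-0.2)·(-0.2) + (3.8)·(3.8) + (0.8)·(0.8) + (-2.2)·(-2.2) + (-2.2)·(-2.2)) / 4 = 24.8/4 = 6.2
  Sample standard deviations s_i = √(s[i,i]):
  s(X) = √(1.3) = 1.1402
  s(Y) = √(7.7) = 2.7749
  s(Z) = √(6.2) = 2.49

Step 3 — r_{ij} = s_{ij} / (s_i · s_j):
  r[X,X] = 1 (diagonal).
  r[X,Y] = 0.4 / (1.1402 · 2.7749) = 0.4 / 3.1639 = 0.1264
  r[X,Z] = 2.6 / (1.1402 · 2.49) = 2.6 / 2.839 = 0.9158
  r[Y,Y] = 1 (diagonal).
  r[Y,Z] = 0.8 / (2.7749 · 2.49) = 0.8 / 6.9094 = 0.1158
  r[Z,Z] = 1 (diagonal).

R is symmetric with unit diagonal. Assembling:

R = [[1, 0.1264, 0.9158],
 [0.1264, 1, 0.1158],
 [0.9158, 0.1158, 1]]


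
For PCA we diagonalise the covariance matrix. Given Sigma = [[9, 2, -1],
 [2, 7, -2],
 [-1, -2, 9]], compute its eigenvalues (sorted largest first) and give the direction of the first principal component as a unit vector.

Step 1 — characteristic polynomial p(λ) = det(λI - Sigma) = λ³ - tr·λ² + c_1·λ - det, where tr = trace, c_1 = sum of the principal 2×2 minors, det = det(Sigma):
  tr = 9 + 7 + 9 = 25,
  c_1 = (9·7 - (2)²) + (9·9 - (-1)²) + (7·9 - (-2)²) = 59 + 80 + 59 = 198,
  det = 9·(7·9 - (-2)²) - (2)·((2)·9 - (-2)·(-1)) + (-1)·((2)·(-2) - 7·(-1)) = 9·(59) - (2)·(16) + (-1)·(3) = 496.
  So p(λ) = λ³ - 25λ² + 198λ - 496.
Step 2 — look for an integer root (rational root theorem: any rational root is an integer divisor of 496). Testing λ = 8:
  p(8) = 512 - 1600 + 1584 - 496 = 0  ✓
  Dividing out (λ - 8): p(λ) = (λ - 8)(λ² - 17λ + 62).
Step 3 — remaining eigenvalues from the quadratic λ² - 17λ + 62 = 0:
  Δ = 17² - 4·62 = 289 - 248 = 41,  λ = (17 ± √41)/2 = (17 ± 6.4031)/2 ≈ 11.7016 or 5.2984.
  Sorted: λ_1 = 11.7016,  λ_2 = 8,  λ_3 = 5.2984  (check: sum = 25 = tr ✓).

Step 4 — unit eigenvector for λ_1 ≈ 11.7016: v spans the null space of (Sigma - λ_1 I), whose rows are
  r_1 = (-2.7016, 2, -1),  r_2 = (2, -4.7016, -2),  r_3 = (-1, -2, -2.7016).
  v is orthogonal to every row, so take v ∝ r_1 × r_2 = ((2)·(-2) - (-1)·(-4.7016), (-1)·(2) - (-2.7016)·(-2), (-2.7016)·(-4.7016) - (2)·(2)) ≈ (-8.7016, -7.4031, 8.7016).
  Rescale (multiply by -1 so the first nonzero entry is positive): u = (8.7016, 7.4031, -8.7016).
  ||u|| = √((8.7016)² + (7.4031)² + (-8.7016)²) = √(206.2406) ≈ 14.3611,  v_1 = u/||u|| ≈ (0.6059, 0.5155, -0.6059) (||v_1|| = 1).

λ_1 = 11.7016,  λ_2 = 8,  λ_3 = 5.2984;  v_1 ≈ (0.6059, 0.5155, -0.6059)


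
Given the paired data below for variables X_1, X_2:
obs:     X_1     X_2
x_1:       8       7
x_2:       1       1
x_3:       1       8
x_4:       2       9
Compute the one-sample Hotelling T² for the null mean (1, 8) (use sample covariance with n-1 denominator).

Step 1 — sample mean vector:
  mean(X_1) = (8 + 1 + 1 + 2) / 4 = 12/4 = 3
  mean(X_2) = (7 + 1 + 8 + 9) / 4 = 25/4 = 6.25
  x̄ = (3, 6.25),  deviation x̄ - mu_0 = (3, 6.25) - (1, 8) = (2, -1.75).

Step 2 — sample covariance matrix, S[i,j] = (1/(n-1)) · Σ_k (x_{k,i} - mean_i) · (x_{k,j} - mean_j), divisor n-1 = 3:
  S[X_1,X_1] = ((5)·(5) + (-2)·(-2) + (-2)·(-2) + (-1)·(-1)) / 3 = 34/3 = 11.3333
  S[X_1,X_2] = ((5)·(0.75) + (-2)·(-5.25) + (-2)·(1.75) + (-1)·(2.75)) / 3 = 8/3 = 2.6667
  S[X_2,X_2] = ((0.75)·(0.75) + (-5.25)·(-5.25) + (1.75)·(1.75) + (2.75)·(2.75)) / 3 = 38.75/3 = 12.9167
  S = [[11.3333, 2.6667],
 [2.6667, 12.9167]].

Step 3 — invert S. det(S) = 11.3333·12.9167 - (2.6667)² = 139.2778.
  S^{-1} = (1/det) · [[d, -b], [-b, a]] = [[0.0927, -0.0191],
 [-0.0191, 0.0814]].

Step 4 — quadratic form (x̄ - mu_0)^T · S^{-1} · (x̄ - mu_0):
  S^{-1} · (x̄ - mu_0) = (0.219, -0.1807),
  (x̄ - mu_0)^T · [...] = (2)·(0.219) + (-1.75)·(-0.1807) = 0.7542.

Step 5 — scale by n: T² = 4 · 0.7542 = 3.0168.

T² ≈ 3.0168


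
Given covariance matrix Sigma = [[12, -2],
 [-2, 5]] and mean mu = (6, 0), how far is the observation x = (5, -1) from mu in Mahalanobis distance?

Step 1 — centre the observation: (x - mu) = (-1, -1).

Step 2 — invert Sigma. det(Sigma) = 12·5 - (-2)² = 56.
  Sigma^{-1} = (1/det) · [[d, -b], [-b, a]] = [[0.0893, 0.0357],
 [0.0357, 0.2143]].

Step 3 — form the quadratic (x - mu)^T · Sigma^{-1} · (x - mu):
  Sigma^{-1} · (x - mu) = (-0.125, -0.25).
  (x - mu)^T · [Sigma^{-1} · (x - mu)] = (-1)·(-0.125) + (-1)·(-0.25) = 0.375.

Step 4 — take square root: d = √(0.375) ≈ 0.6124.

d(x, mu) = √(0.375) ≈ 0.6124


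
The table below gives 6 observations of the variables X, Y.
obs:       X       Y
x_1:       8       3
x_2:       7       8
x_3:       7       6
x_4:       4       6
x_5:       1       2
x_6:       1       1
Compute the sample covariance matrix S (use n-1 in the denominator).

Step 1 — column means:
  mean(X) = (8 + 7 + 7 + 4 + 1 + 1) / 6 = 28/6 = 4.6667
  mean(Y) = (3 + 8 + 6 + 6 + 2 + 1) / 6 = 26/6 = 4.3333

Step 2 — sample covariance S[i,j] = (1/(n-1)) · Σ_k (x_{k,i} - mean_i) · (x_{k,j} - mean_j), with n-1 = 5.
  S[X,X] = ((3.3333)·(3.3333) + (2.3333)·(2.3333) + (2.3333)·(2.3333) + (-0.6667)·(-0.6667) + (-3.6667)·(-3.6667) + (-3.6667)·(-3.6667)) / 5 = 49.3333/5 = 9.8667
  S[X,Y] = ((3.3333)·(-1.3333) + (2.3333)·(3.6667) + (2.3333)·(1.6667) + (-0.6667)·(1.6667) + (-3.6667)·(-2.3333) + (-3.6667)·(-3.3333)) / 5 = 27.6667/5 = 5.5333
  S[Y,Y] = ((-1.3333)·(-1.3333) + (3.6667)·(3.6667) + (1.6667)·(1.6667) + (1.6667)·(1.6667) + (-2.3333)·(-2.3333) + (-3.3333)·(-3.3333)) / 5 = 37.3333/5 = 7.4667

S is symmetric (S[j,i] = S[i,j]). Assembling:

S = [[9.8667, 5.5333],
 [5.5333, 7.4667]]


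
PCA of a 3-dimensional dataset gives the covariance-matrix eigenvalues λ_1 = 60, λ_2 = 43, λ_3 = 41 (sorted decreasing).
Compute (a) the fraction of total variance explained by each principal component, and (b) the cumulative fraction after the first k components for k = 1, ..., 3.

Step 1 — total variance = trace(Sigma) = Σ λ_i = 60 + 43 + 41 = 144.

Step 2 — fraction explained by component i = λ_i / Σ λ:
  PC1: 60/144 = 0.4167
  PC2: 43/144 = 0.2986
  PC3: 41/144 = 0.2847

Step 3 — cumulative fraction after k components = (λ_1 + ... + λ_k) / Σ λ:
  k = 1: 60/144 = 0.4167
  k = 2: (60 + 43)/144 = 103/144 = 0.7153
  k = 3: (60 + 43 + 41)/144 = 144/144 = 1

Summary (fraction, with percent):

explained: PC1 0.4167 (41.67%), PC2 0.2986 (29.86%), PC3 0.2847 (28.47%);  cumulative: 0.4167, 0.7153, 1


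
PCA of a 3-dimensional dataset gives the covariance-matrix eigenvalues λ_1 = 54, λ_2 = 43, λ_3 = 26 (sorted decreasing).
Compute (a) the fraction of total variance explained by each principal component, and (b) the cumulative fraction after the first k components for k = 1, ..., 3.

Step 1 — total variance = trace(Sigma) = Σ λ_i = 54 + 43 + 26 = 123.

Step 2 — fraction explained by component i = λ_i / Σ λ:
  PC1: 54/123 = 0.439
  PC2: 43/123 = 0.3496
  PC3: 26/123 = 0.2114

Step 3 — cumulative fraction after k components = (λ_1 + ... + λ_k) / Σ λ:
  k = 1: 54/123 = 0.439
  k = 2: (54 + 43)/123 = 97/123 = 0.7886
  k = 3: (54 + 43 + 26)/123 = 123/123 = 1

Summary (fraction, with percent):

explained: PC1 0.439 (43.9%), PC2 0.3496 (34.96%), PC3 0.2114 (21.14%);  cumulative: 0.439, 0.7886, 1


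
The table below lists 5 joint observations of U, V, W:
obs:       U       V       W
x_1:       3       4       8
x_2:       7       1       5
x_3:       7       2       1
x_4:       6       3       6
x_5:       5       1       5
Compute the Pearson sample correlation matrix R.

Step 1 — column means:
  mean(U) = (3 + 7 + 7 + 6 + 5) / 5 = 28/5 = 5.6
  mean(V) = (4 + 1 + 2 + 3 + 1) / 5 = 11/5 = 2.2
  mean(W) = (8 + 5 + 1 + 6 + 5) / 5 = 25/5 = 5

Step 2 — sample variances and covariances s[i,j] = (1/(n-1)) · Σ_k (x_{k,i} - mean_i) · (x_{k,j} - mean_j), with n-1 = 4:
  s[U,U] = ((-2.6)·(-2.6) + (1.4)·(1.4) + (1.4)·(1.4) + (0.4)·(0.4) + (-0.6)·(-0.6)) / 4 = 11.2/4 = 2.8
  s[U,V] = ((-2.6)·(1.8) + (1.4)·(-1.2) + (1.4)·(-0.2) + (0.4)·(0.8) + (-0.6)·(-1.2)) / 4 = -5.6/4 = -1.4
  s[U,W] = ((-2.6)·(3) + (1.4)·(0) + (1.4)·(-4) + (0.4)·(1) + (-0.6)·(0)) / 4 = -13/4 = -3.25
  s[V,V] = ((1.8)·(1.8) + (-1.2)·(-1.2) + (-0.2)·(-0.2) + (0.8)·(0.8) + (-1.2)·(-1.2)) / 4 = 6.8/4 = 1.7
  s[V,W] = ((1.8)·(3) + (-1.2)·(0) + (-0.2)·(-4) + (0.8)·(1) + (-1.2)·(0)) / 4 = 7/4 = 1.75
  s[W,W] = ((3)·(3) + (0)·(0) + (-4)·(-4) + (1)·(1) + (0)·(0)) / 4 = 26/4 = 6.5
  Sample standard deviations s_i = √(s[i,i]):
  s(U) = √(2.8) = 1.6733
  s(V) = √(1.7) = 1.3038
  s(W) = √(6.5) = 2.5495

Step 3 — r_{ij} = s_{ij} / (s_i · s_j):
  r[U,U] = 1 (diagonal).
  r[U,V] = -1.4 / (1.6733 · 1.3038) = -1.4 / 2.1817 = -0.6417
  r[U,W] = -3.25 / (1.6733 · 2.5495) = -3.25 / 4.2661 = -0.7618
  r[V,V] = 1 (diagonal).
  r[V,W] = 1.75 / (1.3038 · 2.5495) = 1.75 / 3.3242 = 0.5264
  r[W,W] = 1 (diagonal).

R is symmetric with unit diagonal. Assembling:

R = [[1, -0.6417, -0.7618],
 [-0.6417, 1, 0.5264],
 [-0.7618, 0.5264, 1]]


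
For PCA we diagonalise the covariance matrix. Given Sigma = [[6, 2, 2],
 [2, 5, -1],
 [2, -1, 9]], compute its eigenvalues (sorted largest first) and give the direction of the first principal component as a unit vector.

Step 1 — characteristic polynomial p(λ) = det(λI - Sigma) = λ³ - tr·λ² + c_1·λ - det, where tr = trace, c_1 = sum of the principal 2×2 minors, det = det(Sigma):
  tr = 6 + 5 + 9 = 20,
  c_1 = (6·5 - (2)²) + (6·9 - (2)²) + (5·9 - (-1)²) = 26 + 50 + 44 = 120,
  det = 6·(5·9 - (-1)²) - (2)·((2)·9 - (-1)·(2)) + (2)·((2)·(-1) - 5·(2)) = 6·(44) - (2)·(20) + (2)·(-12) = 200.
  So p(λ) = λ³ - 20λ² + 120λ - 200.
Step 2 — look for an integer root (rational root theorem: any rational root is an integer divisor of 200). Testing λ = 10:
  p(10) = 1000 - 2000 + 1200 - 200 = 0  ✓
  Dividing out (λ - 10): p(λ) = (λ - 10)(λ² - 10λ + 20).
Step 3 — remaining eigenvalues from the quadratic λ² - 10λ + 20 = 0:
  Δ = 10² - 4·20 = 100 - 80 = 20,  λ = (10 ± √20)/2 = (10 ± 4.4721)/2 ≈ 7.2361 or 2.7639.
  Sorted: λ_1 = 10,  λ_2 = 7.2361,  λ_3 = 2.7639  (check: sum = 20 = tr ✓).

Step 4 — unit eigenvector for λ_1 = 10: v spans the null space of (Sigma - λ_1 I), whose rows are
  r_1 = (-4, 2, 2),  r_2 = (2, -5, -1),  r_3 = (2, -1, -1).
  v is orthogonal to every row, so take v ∝ r_1 × r_2 = ((2)·(-1) - (2)·(-5), (2)·(2) - (-4)·(-1), (-4)·(-5) - (2)·(2)) = (8, 0, 16).
  Rescale (divide by 8): u = (1, 0, 2).
  ||u|| = √((1)² + (0)² + (2)²) = √(5) ≈ 2.2361,  v_1 = u/||u|| ≈ (0.4472, 0, 0.8944) (||v_1|| = 1).

λ_1 = 10,  λ_2 = 7.2361,  λ_3 = 2.7639;  v_1 ≈ (0.4472, 0, 0.8944)


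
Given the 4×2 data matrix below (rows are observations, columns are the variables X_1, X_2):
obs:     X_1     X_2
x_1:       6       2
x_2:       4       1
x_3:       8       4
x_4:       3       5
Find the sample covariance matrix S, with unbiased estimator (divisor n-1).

Step 1 — column means:
  mean(X_1) = (6 + 4 + 8 + 3) / 4 = 21/4 = 5.25
  mean(X_2) = (2 + 1 + 4 + 5) / 4 = 12/4 = 3

Step 2 — sample covariance S[i,j] = (1/(n-1)) · Σ_k (x_{k,i} - mean_i) · (x_{k,j} - mean_j), with n-1 = 3.
  S[X_1,X_1] = ((0.75)·(0.75) + (-1.25)·(-1.25) + (2.75)·(2.75) + (-2.25)·(-2.25)) / 3 = 14.75/3 = 4.9167
  S[X_1,X_2] = ((0.75)·(-1) + (-1.25)·(-2) + (2.75)·(1) + (-2.25)·(2)) / 3 = 0/3 = 0
  S[X_2,X_2] = ((-1)·(-1) + (-2)·(-2) + (1)·(1) + (2)·(2)) / 3 = 10/3 = 3.3333

S is symmetric (S[j,i] = S[i,j]). Assembling:

S = [[4.9167, 0],
 [0, 3.3333]]


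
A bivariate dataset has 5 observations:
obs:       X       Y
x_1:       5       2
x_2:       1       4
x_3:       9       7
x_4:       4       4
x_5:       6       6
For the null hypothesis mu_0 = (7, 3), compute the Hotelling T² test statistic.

Step 1 — sample mean vector:
  mean(X) = (5 + 1 + 9 + 4 + 6) / 5 = 25/5 = 5
  mean(Y) = (2 + 4 + 7 + 4 + 6) / 5 = 23/5 = 4.6
  x̄ = (5, 4.6),  deviation x̄ - mu_0 = (5, 4.6) - (7, 3) = (-2, 1.6).

Step 2 — sample covariance matrix, S[i,j] = (1/(n-1)) · Σ_k (x_{k,i} - mean_i) · (x_{k,j} - mean_j), divisor n-1 = 4:
  S[X,X] = ((0)·(0) + (-4)·(-4) + (4)·(4) + (-1)·(-1) + (1)·(1)) / 4 = 34/4 = 8.5
  S[X,Y] = ((0)·(-2.6) + (-4)·(-0.6) + (4)·(2.4) + (-1)·(-0.6) + (1)·(1.4)) / 4 = 14/4 = 3.5
  S[Y,Y] = ((-2.6)·(-2.6) + (-0.6)·(-0.6) + (2.4)·(2.4) + (-0.6)·(-0.6) + (1.4)·(1.4)) / 4 = 15.2/4 = 3.8
  S = [[8.5, 3.5],
 [3.5, 3.8]].

Step 3 — invert S. det(S) = 8.5·3.8 - (3.5)² = 20.05.
  S^{-1} = (1/det) · [[d, -b], [-b, a]] = [[0.1895, -0.1746],
 [-0.1746, 0.4239]].

Step 4 — quadratic form (x̄ - mu_0)^T · S^{-1} · (x̄ - mu_0):
  S^{-1} · (x̄ - mu_0) = (-0.6584, 1.0274),
  (x̄ - mu_0)^T · [...] = (-2)·(-0.6584) + (1.6)·(1.0274) = 2.9606.

Step 5 — scale by n: T² = 5 · 2.9606 = 14.803.

T² ≈ 14.803


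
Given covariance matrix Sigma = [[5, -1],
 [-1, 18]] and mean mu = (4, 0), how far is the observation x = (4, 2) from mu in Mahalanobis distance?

Step 1 — centre the observation: (x - mu) = (0, 2).

Step 2 — invert Sigma. det(Sigma) = 5·18 - (-1)² = 89.
  Sigma^{-1} = (1/det) · [[d, -b], [-b, a]] = [[0.2022, 0.0112],
 [0.0112, 0.0562]].

Step 3 — form the quadratic (x - mu)^T · Sigma^{-1} · (x - mu):
  Sigma^{-1} · (x - mu) = (0.0225, 0.1124).
  (x - mu)^T · [Sigma^{-1} · (x - mu)] = (0)·(0.0225) + (2)·(0.1124) = 0.2247.

Step 4 — take square root: d = √(0.2247) ≈ 0.474.

d(x, mu) = √(0.2247) ≈ 0.474


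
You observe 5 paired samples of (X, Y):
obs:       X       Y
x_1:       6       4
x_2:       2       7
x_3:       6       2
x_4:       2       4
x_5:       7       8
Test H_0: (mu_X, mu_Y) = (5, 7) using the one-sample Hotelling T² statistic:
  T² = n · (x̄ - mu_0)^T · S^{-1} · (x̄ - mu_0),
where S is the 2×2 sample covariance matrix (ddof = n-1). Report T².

Step 1 — sample mean vector:
  mean(X) = (6 + 2 + 6 + 2 + 7) / 5 = 23/5 = 4.6
  mean(Y) = (4 + 7 + 2 + 4 + 8) / 5 = 25/5 = 5
  x̄ = (4.6, 5),  deviation x̄ - mu_0 = (4.6, 5) - (5, 7) = (-0.4, -2).

Step 2 — sample covariance matrix, S[i,j] = (1/(n-1)) · Σ_k (x_{k,i} - mean_i) · (x_{k,j} - mean_j), divisor n-1 = 4:
  S[X,X] = ((1.4)·(1.4) + (-2.6)·(-2.6) + (1.4)·(1.4) + (-2.6)·(-2.6) + (2.4)·(2.4)) / 4 = 23.2/4 = 5.8
  S[X,Y] = ((1.4)·(-1) + (-2.6)·(2) + (1.4)·(-3) + (-2.6)·(-1) + (2.4)·(3)) / 4 = -1/4 = -0.25
  S[Y,Y] = ((-1)·(-1) + (2)·(2) + (-3)·(-3) + (-1)·(-1) + (3)·(3)) / 4 = 24/4 = 6
  S = [[5.8, -0.25],
 [-0.25, 6]].

Step 3 — invert S. det(S) = 5.8·6 - (-0.25)² = 34.7375.
  S^{-1} = (1/det) · [[d, -b], [-b, a]] = [[0.1727, 0.0072],
 [0.0072, 0.167]].

Step 4 — quadratic form (x̄ - mu_0)^T · S^{-1} · (x̄ - mu_0):
  S^{-1} · (x̄ - mu_0) = (-0.0835, -0.3368),
  (x̄ - mu_0)^T · [...] = (-0.4)·(-0.0835) + (-2)·(-0.3368) = 0.707.

Step 5 — scale by n: T² = 5 · 0.707 = 3.5351.

T² ≈ 3.5351


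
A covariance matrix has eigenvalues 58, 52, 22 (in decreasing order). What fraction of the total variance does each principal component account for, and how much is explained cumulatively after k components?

Step 1 — total variance = trace(Sigma) = Σ λ_i = 58 + 52 + 22 = 132.

Step 2 — fraction explained by component i = λ_i / Σ λ:
  PC1: 58/132 = 0.4394
  PC2: 52/132 = 0.3939
  PC3: 22/132 = 0.1667

Step 3 — cumulative fraction after k components = (λ_1 + ... + λ_k) / Σ λ:
  k = 1: 58/132 = 0.4394
  k = 2: (58 + 52)/132 = 110/132 = 0.8333
  k = 3: (58 + 52 + 22)/132 = 132/132 = 1

Summary (fraction, with percent):

explained: PC1 0.4394 (43.94%), PC2 0.3939 (39.39%), PC3 0.1667 (16.67%);  cumulative: 0.4394, 0.8333, 1


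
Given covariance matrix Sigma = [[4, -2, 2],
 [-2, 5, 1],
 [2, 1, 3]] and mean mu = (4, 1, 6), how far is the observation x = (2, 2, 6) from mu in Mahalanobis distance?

Step 1 — centre the observation: (x - mu) = (-2, 1, 0).

Step 2 — invert Sigma (cofactor / det for 3×3, or solve directly):
  Sigma^{-1} = [[0.875, 0.5, -0.75],
 [0.5, 0.5, -0.5],
 [-0.75, -0.5, 1]].

Step 3 — form the quadratic (x - mu)^T · Sigma^{-1} · (x - mu):
  Sigma^{-1} · (x - mu) = (-1.25, -0.5, 1).
  (x - mu)^T · [Sigma^{-1} · (x - mu)] = (-2)·(-1.25) + (1)·(-0.5) + (0)·(1) = 2.

Step 4 — take square root: d = √(2) ≈ 1.4142.

d(x, mu) = √(2) ≈ 1.4142


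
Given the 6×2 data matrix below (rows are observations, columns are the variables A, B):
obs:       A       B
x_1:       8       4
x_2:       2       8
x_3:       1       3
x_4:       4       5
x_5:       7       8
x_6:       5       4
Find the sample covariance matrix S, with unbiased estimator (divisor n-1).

Step 1 — column means:
  mean(A) = (8 + 2 + 1 + 4 + 7 + 5) / 6 = 27/6 = 4.5
  mean(B) = (4 + 8 + 3 + 5 + 8 + 4) / 6 = 32/6 = 5.3333

Step 2 — sample covariance S[i,j] = (1/(n-1)) · Σ_k (x_{k,i} - mean_i) · (x_{k,j} - mean_j), with n-1 = 5.
  S[A,A] = ((3.5)·(3.5) + (-2.5)·(-2.5) + (-3.5)·(-3.5) + (-0.5)·(-0.5) + (2.5)·(2.5) + (0.5)·(0.5)) / 5 = 37.5/5 = 7.5
  S[A,B] = ((3.5)·(-1.3333) + (-2.5)·(2.6667) + (-3.5)·(-2.3333) + (-0.5)·(-0.3333) + (2.5)·(2.6667) + (0.5)·(-1.3333)) / 5 = 3/5 = 0.6
  S[B,B] = ((-1.3333)·(-1.3333) + (2.6667)·(2.6667) + (-2.3333)·(-2.3333) + (-0.3333)·(-0.3333) + (2.6667)·(2.6667) + (-1.3333)·(-1.3333)) / 5 = 23.3333/5 = 4.6667

S is symmetric (S[j,i] = S[i,j]). Assembling:

S = [[7.5, 0.6],
 [0.6, 4.6667]]
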